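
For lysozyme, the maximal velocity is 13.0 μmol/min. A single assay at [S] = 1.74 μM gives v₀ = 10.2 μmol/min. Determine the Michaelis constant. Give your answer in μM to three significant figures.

From v = Vmax[S]/(Km+[S]), Km = [S](Vmax − v)/v.
Km = 1.74 × (13.0 − 10.2) / 10.2 = 4.872/10.2 = 0.478 μM.

0.478 μM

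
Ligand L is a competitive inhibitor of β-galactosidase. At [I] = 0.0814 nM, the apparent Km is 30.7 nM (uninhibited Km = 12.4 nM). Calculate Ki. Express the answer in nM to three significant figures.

0.0552 nM

Competitive: Km,app = α·Km with α = 1 + [I]/Ki.
α = Km,app/Km = 30.7/12.4 = 2.476.
Since α = 1 + [I]/Ki, [I]/Ki = 2.476 − 1 = 1.476 and Ki = 0.0814/1.476 = 0.0552 nM.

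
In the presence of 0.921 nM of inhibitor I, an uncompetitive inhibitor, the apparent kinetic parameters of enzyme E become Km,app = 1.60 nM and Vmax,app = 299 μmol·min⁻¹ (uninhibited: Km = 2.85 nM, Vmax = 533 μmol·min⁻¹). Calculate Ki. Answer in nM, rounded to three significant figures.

1.18 nM

Uncompetitive: Vmax,app = Vmax/α (and Km,app = Km/α) with α = 1 + [I]/Ki.
α = Vmax/Vmax,app = 533/299 = 1.783.
Ki = [I]/(α − 1) = 0.921/0.7826 = 1.18 nM.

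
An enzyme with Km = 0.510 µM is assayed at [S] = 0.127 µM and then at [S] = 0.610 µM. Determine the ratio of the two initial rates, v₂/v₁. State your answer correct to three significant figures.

2.73

The fractional saturations are [S]/(Km+[S]) = 0.127/0.6370 = 0.1994 and 0.610/1.120 = 0.5446.
v₂/v₁ is just their ratio: 0.5446/0.1994 = 2.73.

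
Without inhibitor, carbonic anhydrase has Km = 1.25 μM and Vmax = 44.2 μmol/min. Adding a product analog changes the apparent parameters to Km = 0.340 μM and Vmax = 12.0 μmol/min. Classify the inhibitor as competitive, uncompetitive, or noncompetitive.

Both Km and Vmax decrease by the same factor (~3.68-fold) — characteristic of uncompetitive inhibition.

uncompetitive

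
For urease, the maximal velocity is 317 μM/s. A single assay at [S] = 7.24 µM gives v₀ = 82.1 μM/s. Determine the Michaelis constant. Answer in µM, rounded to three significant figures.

v/Vmax = 82.1/317 = 0.2590 = [S]/(Km+[S]).
So Km + [S] = [S]/0.2590 = 27.95 µM, giving Km = 27.95 − 7.24 = 20.7 µM.

20.7 µM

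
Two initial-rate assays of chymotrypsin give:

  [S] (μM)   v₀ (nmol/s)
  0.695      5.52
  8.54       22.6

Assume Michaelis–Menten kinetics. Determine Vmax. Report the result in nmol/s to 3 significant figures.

In reciprocal form, 1/v = (Km/Vmax)·(1/[S]) + 1/Vmax. The two points give (1/[S], 1/v) = (1.439, 0.1812) and (0.1171, 0.04425).
Slope = (0.1812 − 0.04425)/(1.439 − 0.1171) = 0.1036; intercept = 0.1812 − 0.1036×1.439 = 0.03212.
Vmax = 1/intercept = 31.1 nmol/s; Km = slope × Vmax = 0.1036 × 31.1 = 3.23 μM.

31.1 nmol/s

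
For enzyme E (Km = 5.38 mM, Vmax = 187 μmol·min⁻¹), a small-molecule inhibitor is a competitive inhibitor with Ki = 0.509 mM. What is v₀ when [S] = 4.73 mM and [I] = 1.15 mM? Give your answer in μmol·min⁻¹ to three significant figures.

α = 1 + [I]/Ki = 1 + 1.15/0.509 = 3.259.
For a competitive inhibitor, Vmax is unchanged and the apparent Km becomes α·Km: Km,app = 17.5 mM, Vmax,app = 187 μmol·min⁻¹.
v = Vmax,app·[S]/(Km,app + [S]) = 187 × 4.73/(17.5 + 4.73) = 39.7 μmol·min⁻¹.

39.7 μmol·min⁻¹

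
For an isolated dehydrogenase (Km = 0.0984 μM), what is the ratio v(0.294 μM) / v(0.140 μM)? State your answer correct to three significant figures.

The fractional saturations are [S]/(Km+[S]) = 0.140/0.2384 = 0.5872 and 0.294/0.3924 = 0.7492.
v₂/v₁ is just their ratio: 0.7492/0.5872 = 1.28.

1.28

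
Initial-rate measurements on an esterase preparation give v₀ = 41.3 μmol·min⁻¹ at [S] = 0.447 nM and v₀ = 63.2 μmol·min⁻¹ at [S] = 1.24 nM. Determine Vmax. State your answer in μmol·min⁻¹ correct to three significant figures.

90.1 μmol·min⁻¹

In reciprocal form, 1/v = (Km/Vmax)·(1/[S]) + 1/Vmax. The two points give (1/[S], 1/v) = (2.237, 0.02421) and (0.8065, 0.01582).
Slope = (0.02421 − 0.01582)/(2.237 − 0.8065) = 0.005865; intercept = 0.02421 − 0.005865×2.237 = 0.01109.
Vmax = 1/intercept = 90.1 μmol·min⁻¹; Km = slope × Vmax = 0.005865 × 90.1 = 0.529 nM.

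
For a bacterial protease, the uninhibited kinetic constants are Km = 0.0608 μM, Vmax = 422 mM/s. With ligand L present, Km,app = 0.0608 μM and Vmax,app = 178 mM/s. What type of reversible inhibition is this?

Vmax decreases (422 → 178 mM/s) while Km is unchanged — pure noncompetitive inhibition.

noncompetitive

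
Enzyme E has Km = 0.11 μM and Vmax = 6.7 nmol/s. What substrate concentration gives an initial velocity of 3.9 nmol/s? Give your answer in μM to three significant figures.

0.153 μM

Rearranging v = Vmax[S]/(Km+[S]) gives [S] = Km·v/(Vmax − v).
[S] = 0.11 × 3.9 / (6.7 − 3.9) = 0.4290/2.800 = 0.153 μM.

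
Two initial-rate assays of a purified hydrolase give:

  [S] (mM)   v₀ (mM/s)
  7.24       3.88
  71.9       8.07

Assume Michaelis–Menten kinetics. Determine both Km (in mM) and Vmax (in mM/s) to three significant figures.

Km = 9.89 mM; Vmax = 9.18 mM/s

In reciprocal form, 1/v = (Km/Vmax)·(1/[S]) + 1/Vmax. The two points give (1/[S], 1/v) = (0.1381, 0.2577) and (0.01391, 0.1239).
Slope = (0.2577 − 0.1239)/(0.1381 − 0.01391) = 1.077; intercept = 0.2577 − 1.077×0.1381 = 0.1089.
Vmax = 1/intercept = 9.18 mM/s; Km = slope × Vmax = 1.077 × 9.18 = 9.89 mM.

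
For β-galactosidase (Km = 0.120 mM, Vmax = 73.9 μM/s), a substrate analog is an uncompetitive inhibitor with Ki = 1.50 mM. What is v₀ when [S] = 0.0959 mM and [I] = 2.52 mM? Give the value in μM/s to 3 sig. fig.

α = 1 + [I]/Ki = 1 + 2.52/1.50 = 2.680.
For an uncompetitive inhibitor, both parameters are divided by α, giving Vmax/α and Km/α: Km,app = 0.0448 mM, Vmax,app = 27.6 μM/s.
v = Vmax,app·[S]/(Km,app + [S]) = 27.6 × 0.0959/(0.0448 + 0.0959) = 18.8 μM/s.

18.8 μM/s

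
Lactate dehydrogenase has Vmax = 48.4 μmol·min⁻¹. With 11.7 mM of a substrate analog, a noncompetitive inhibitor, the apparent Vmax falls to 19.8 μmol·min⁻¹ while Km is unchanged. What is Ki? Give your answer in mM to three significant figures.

8.10 mM

Noncompetitive: Vmax,app = Vmax/α with α = 1 + [I]/Ki.
α = Vmax/Vmax,app = 48.4/19.8 = 2.444.
Since α = 1 + [I]/Ki, [I]/Ki = 2.444 − 1 = 1.444 and Ki = 11.7/1.444 = 8.10 mM.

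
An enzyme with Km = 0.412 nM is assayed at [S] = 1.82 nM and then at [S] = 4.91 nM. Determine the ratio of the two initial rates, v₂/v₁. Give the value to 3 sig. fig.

1.13

Since Vmax cancels, v₂/v₁ = [S]₂(Km+[S]₁) / [S]₁(Km+[S]₂).
= 4.91×(0.412+1.82) / (1.82×(0.412+4.91)) = 10.96/9.686 = 1.13.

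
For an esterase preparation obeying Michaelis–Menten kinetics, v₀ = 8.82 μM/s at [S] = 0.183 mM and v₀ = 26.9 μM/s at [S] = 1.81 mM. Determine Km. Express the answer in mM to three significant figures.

0.542 mM

In reciprocal form, 1/v = (Km/Vmax)·(1/[S]) + 1/Vmax. The two points give (1/[S], 1/v) = (5.464, 0.1134) and (0.5525, 0.03717).
Slope = (0.1134 − 0.03717)/(5.464 − 0.5525) = 0.01551; intercept = 0.1134 − 0.01551×5.464 = 0.02860.
Vmax = 1/intercept = 35.0 μM/s; Km = slope × Vmax = 0.01551 × 35.0 = 0.542 mM.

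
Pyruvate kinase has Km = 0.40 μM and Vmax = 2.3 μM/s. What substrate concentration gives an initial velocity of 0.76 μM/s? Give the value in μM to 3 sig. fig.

0.197 μM

The required fractional saturation is v/Vmax = 0.76/2.3 = 0.3304.
Then [S]/(Km+[S]) = 0.3304 ⇒ [S] = 0.40 × 0.3304/(1 − 0.3304) = 0.197 μM.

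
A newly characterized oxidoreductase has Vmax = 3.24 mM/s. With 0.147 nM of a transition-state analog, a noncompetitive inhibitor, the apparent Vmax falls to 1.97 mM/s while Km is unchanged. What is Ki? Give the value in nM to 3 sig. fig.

0.228 nM

Noncompetitive: Vmax,app = Vmax/α with α = 1 + [I]/Ki.
α = Vmax/Vmax,app = 3.24/1.97 = 1.645.
Since α = 1 + [I]/Ki, [I]/Ki = 1.645 − 1 = 0.6447 and Ki = 0.147/0.6447 = 0.228 nM.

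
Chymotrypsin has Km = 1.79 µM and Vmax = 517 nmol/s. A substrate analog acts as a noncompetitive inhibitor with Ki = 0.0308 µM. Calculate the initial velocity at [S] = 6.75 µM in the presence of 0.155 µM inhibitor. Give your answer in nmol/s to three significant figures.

67.7 nmol/s

With α = 1 + [I]/Ki = 1 + 0.155/0.0308 = 6.032, the noncompetitive rate law is v = (Vmax/α)·[S] / (Km + [S]).
v = (517/6.032)×6.75 / (1.79 + 6.75) = 578.5/8.540 = 67.7 nmol/s.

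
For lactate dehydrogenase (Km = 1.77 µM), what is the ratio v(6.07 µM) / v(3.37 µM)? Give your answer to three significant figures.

Since Vmax cancels, v₂/v₁ = [S]₂(Km+[S]₁) / [S]₁(Km+[S]₂).
= 6.07×(1.77+3.37) / (3.37×(1.77+6.07)) = 31.20/26.42 = 1.18.

1.18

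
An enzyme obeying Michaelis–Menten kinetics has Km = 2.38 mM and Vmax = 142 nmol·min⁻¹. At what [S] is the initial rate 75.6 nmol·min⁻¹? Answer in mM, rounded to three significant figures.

2.71 mM

The required fractional saturation is v/Vmax = 75.6/142 = 0.5324.
Then [S]/(Km+[S]) = 0.5324 ⇒ [S] = 2.38 × 0.5324/(1 − 0.5324) = 2.71 mM.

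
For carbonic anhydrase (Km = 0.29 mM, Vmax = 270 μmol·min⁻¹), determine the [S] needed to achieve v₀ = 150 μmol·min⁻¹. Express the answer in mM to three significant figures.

The required fractional saturation is v/Vmax = 150/270 = 0.5556.
Then [S]/(Km+[S]) = 0.5556 ⇒ [S] = 0.29 × 0.5556/(1 − 0.5556) = 0.362 mM.

0.362 mM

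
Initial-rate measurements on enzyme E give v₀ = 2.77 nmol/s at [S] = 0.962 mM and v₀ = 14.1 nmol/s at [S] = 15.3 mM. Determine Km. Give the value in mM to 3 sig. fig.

In reciprocal form, 1/v = (Km/Vmax)·(1/[S]) + 1/Vmax. The two points give (1/[S], 1/v) = (1.040, 0.3610) and (0.06536, 0.07092).
Slope = (0.3610 − 0.07092)/(1.040 − 0.06536) = 0.2978; intercept = 0.3610 − 0.2978×1.040 = 0.05146.
Vmax = 1/intercept = 19.4 nmol/s; Km = slope × Vmax = 0.2978 × 19.4 = 5.79 mM.

5.79 mM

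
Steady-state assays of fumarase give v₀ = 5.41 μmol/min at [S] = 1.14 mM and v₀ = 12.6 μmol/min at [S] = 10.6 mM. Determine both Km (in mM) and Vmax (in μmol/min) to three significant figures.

Km = 2.02 mM; Vmax = 15.0 μmol/min

From v = Vmax[S]/(Km+[S]), each point gives Vmax = v(Km+[S])/[S].
Equating: 5.41(Km+1.14)/1.14 = 12.6(Km+10.6)/10.6.
4.746·Km + 5.41 = 1.189·Km + 12.6, so (4.746 − 1.189)·Km = 12.6 − 5.41.
Km = 7.190/3.557 = 2.02 mM; then Vmax = 5.41(2.02+1.14)/1.14 = 15.0 μmol/min.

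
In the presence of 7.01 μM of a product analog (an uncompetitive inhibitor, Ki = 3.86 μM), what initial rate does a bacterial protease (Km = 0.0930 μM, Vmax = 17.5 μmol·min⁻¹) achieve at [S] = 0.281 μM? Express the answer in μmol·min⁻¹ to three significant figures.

5.56 μmol·min⁻¹

α = 1 + [I]/Ki = 1 + 7.01/3.86 = 2.816.
For an uncompetitive inhibitor, both parameters are divided by α, giving Vmax/α and Km/α: Km,app = 0.0330 μM, Vmax,app = 6.21 μmol·min⁻¹.
v = Vmax,app·[S]/(Km,app + [S]) = 6.21 × 0.281/(0.0330 + 0.281) = 5.56 μmol·min⁻¹.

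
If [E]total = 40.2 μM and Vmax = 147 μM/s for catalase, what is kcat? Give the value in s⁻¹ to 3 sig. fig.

3.66 s⁻¹

kcat = Vmax/[E]total = 147 μM/s / 40.2 μM = 3.66 s⁻¹.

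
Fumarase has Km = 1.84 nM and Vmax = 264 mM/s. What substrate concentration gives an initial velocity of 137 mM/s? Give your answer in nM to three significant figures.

Rearranging v = Vmax[S]/(Km+[S]) gives [S] = Km·v/(Vmax − v).
[S] = 1.84 × 137 / (264 − 137) = 252.1/127.0 = 1.98 nM.

1.98 nM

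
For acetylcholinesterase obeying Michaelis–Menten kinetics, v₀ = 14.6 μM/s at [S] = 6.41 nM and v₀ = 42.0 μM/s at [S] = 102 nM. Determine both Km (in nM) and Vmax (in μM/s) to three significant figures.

Km = 14.7 nM; Vmax = 48.0 μM/s

In reciprocal form, 1/v = (Km/Vmax)·(1/[S]) + 1/Vmax. The two points give (1/[S], 1/v) = (0.1560, 0.06849) and (0.009804, 0.02381).
Slope = (0.06849 − 0.02381)/(0.1560 − 0.009804) = 0.3056; intercept = 0.06849 − 0.3056×0.1560 = 0.02081.
Vmax = 1/intercept = 48.0 μM/s; Km = slope × Vmax = 0.3056 × 48.0 = 14.7 nM.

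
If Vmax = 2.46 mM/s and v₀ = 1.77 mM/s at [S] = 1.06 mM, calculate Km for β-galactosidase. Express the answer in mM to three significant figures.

v/Vmax = 1.77/2.46 = 0.7195 = [S]/(Km+[S]).
So Km + [S] = [S]/0.7195 = 1.473 mM, giving Km = 1.473 − 1.06 = 0.413 mM.

0.413 mM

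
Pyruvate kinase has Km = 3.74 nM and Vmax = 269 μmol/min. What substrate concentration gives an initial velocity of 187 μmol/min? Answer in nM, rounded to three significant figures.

8.53 nM

The required fractional saturation is v/Vmax = 187/269 = 0.6952.
Then [S]/(Km+[S]) = 0.6952 ⇒ [S] = 3.74 × 0.6952/(1 − 0.6952) = 8.53 nM.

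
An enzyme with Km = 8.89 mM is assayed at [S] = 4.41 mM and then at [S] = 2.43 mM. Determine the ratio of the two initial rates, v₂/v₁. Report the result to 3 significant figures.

The fractional saturations are [S]/(Km+[S]) = 4.41/13.30 = 0.3316 and 2.43/11.32 = 0.2147.
v₂/v₁ is just their ratio: 0.2147/0.3316 = 0.647.

0.647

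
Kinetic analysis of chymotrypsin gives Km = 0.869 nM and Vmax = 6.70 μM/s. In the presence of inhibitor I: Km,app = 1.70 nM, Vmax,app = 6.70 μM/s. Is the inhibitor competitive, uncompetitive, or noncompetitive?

Km increases (0.869 → 1.70 nM) while Vmax is unchanged — the hallmark of competitive inhibition.

competitive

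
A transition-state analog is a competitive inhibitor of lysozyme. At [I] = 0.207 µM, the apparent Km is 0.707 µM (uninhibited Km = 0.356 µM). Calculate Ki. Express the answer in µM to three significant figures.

0.210 µM

Competitive: Km,app = α·Km with α = 1 + [I]/Ki.
α = Km,app/Km = 0.707/0.356 = 1.986.
Since α = 1 + [I]/Ki, [I]/Ki = 1.986 − 1 = 0.9860 and Ki = 0.207/0.9860 = 0.210 µM.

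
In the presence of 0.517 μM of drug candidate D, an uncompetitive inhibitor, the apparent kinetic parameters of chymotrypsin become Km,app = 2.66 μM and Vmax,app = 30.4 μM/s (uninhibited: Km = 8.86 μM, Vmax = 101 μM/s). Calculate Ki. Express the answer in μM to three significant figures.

Uncompetitive: Vmax,app = Vmax/α (and Km,app = Km/α) with α = 1 + [I]/Ki.
α = Vmax/Vmax,app = 101/30.4 = 3.322.
Ki = [I]/(α − 1) = 0.517/2.322 = 0.223 μM.

0.223 μM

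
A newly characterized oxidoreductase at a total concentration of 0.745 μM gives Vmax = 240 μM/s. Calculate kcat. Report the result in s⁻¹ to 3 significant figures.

kcat = Vmax/[E]total = 240 μM/s / 0.745 μM = 322 s⁻¹.

322 s⁻¹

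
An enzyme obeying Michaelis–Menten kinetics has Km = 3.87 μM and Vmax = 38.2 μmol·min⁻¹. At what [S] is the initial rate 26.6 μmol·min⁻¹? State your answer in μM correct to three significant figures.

The required fractional saturation is v/Vmax = 26.6/38.2 = 0.6963.
Then [S]/(Km+[S]) = 0.6963 ⇒ [S] = 3.87 × 0.6963/(1 − 0.6963) = 8.87 μM.

8.87 μM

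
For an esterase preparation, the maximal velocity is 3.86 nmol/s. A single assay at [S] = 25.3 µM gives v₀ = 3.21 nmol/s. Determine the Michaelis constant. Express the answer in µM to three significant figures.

From v = Vmax[S]/(Km+[S]), Km = [S](Vmax − v)/v.
Km = 25.3 × (3.86 − 3.21) / 3.21 = 16.44/3.21 = 5.12 µM.

5.12 µM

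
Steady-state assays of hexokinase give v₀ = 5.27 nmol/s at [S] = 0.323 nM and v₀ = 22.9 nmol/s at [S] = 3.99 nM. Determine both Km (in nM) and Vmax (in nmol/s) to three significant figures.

Km = 1.67 nM; Vmax = 32.5 nmol/s

In reciprocal form, 1/v = (Km/Vmax)·(1/[S]) + 1/Vmax. The two points give (1/[S], 1/v) = (3.096, 0.1898) and (0.2506, 0.04367).
Slope = (0.1898 − 0.04367)/(3.096 − 0.2506) = 0.05134; intercept = 0.1898 − 0.05134×3.096 = 0.03080.
Vmax = 1/intercept = 32.5 nmol/s; Km = slope × Vmax = 0.05134 × 32.5 = 1.67 nM.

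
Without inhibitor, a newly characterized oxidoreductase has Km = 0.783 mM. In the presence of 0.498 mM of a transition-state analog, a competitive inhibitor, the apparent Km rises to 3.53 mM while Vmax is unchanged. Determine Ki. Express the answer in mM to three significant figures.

Competitive: Km,app = α·Km with α = 1 + [I]/Ki.
α = Km,app/Km = 3.53/0.783 = 4.508.
Since α = 1 + [I]/Ki, [I]/Ki = 4.508 − 1 = 3.508 and Ki = 0.498/3.508 = 0.142 mM.

0.142 mM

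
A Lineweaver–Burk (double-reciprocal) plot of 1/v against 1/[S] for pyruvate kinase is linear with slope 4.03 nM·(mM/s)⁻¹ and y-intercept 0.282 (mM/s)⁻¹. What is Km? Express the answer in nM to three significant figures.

y-intercept = 1/Vmax ⇒ Vmax = 3.55 mM/s; slope = Km/Vmax ⇒ Km = slope × Vmax.
Km = 4.03 × 3.55 = 14.3 nM.

14.3 nM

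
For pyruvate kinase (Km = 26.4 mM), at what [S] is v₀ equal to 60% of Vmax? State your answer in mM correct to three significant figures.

v/Vmax = [S]/(Km+[S]) = 0.6, so [S] = Km·0.6/(1 − 0.6) = 26.4 × 1.500.
[S] = 39.6 mM.

39.6 mM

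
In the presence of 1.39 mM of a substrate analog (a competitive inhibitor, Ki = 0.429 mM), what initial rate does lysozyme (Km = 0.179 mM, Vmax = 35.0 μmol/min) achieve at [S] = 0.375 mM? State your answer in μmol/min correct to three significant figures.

With α = 1 + [I]/Ki = 1 + 1.39/0.429 = 4.240, the competitive rate law is v = Vmax[S] / (αKm + [S]).
v = 35.0×0.375 / (4.240×0.179 + 0.375) = 13.12/1.134 = 11.6 μmol/min.

11.6 μmol/min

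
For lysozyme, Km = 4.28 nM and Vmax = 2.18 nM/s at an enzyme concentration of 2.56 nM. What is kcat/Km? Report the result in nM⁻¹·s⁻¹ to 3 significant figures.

0.199 nM⁻¹·s⁻¹

kcat = Vmax/[E]total = 2.18/2.56 = 0.852 s⁻¹.
kcat/Km = 0.852/4.28 = 0.199 nM⁻¹·s⁻¹.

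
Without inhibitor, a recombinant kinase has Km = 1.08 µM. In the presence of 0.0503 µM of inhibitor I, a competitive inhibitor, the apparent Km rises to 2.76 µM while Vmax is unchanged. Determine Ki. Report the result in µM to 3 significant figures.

Competitive: Km,app = α·Km with α = 1 + [I]/Ki.
α = Km,app/Km = 2.76/1.08 = 2.556.
Since α = 1 + [I]/Ki, [I]/Ki = 2.556 − 1 = 1.556 and Ki = 0.0503/1.556 = 0.0323 µM.

0.0323 µM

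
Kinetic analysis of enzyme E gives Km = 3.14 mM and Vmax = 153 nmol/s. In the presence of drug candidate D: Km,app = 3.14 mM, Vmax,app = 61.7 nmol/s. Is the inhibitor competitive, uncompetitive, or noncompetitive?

noncompetitive

Vmax decreases (153 → 61.7 nmol/s) while Km is unchanged — pure noncompetitive inhibition.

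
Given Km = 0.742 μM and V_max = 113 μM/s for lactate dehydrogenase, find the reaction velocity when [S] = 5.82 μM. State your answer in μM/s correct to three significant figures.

100 μM/s

v = Vmax·[S]/(Km + [S]) = 113 × 5.82 / (0.742 + 5.82)
  = 657.7 / 6.562 = 100 μM/s.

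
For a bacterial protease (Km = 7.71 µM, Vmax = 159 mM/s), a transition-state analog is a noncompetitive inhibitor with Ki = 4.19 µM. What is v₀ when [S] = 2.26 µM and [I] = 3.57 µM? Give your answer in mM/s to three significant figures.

With α = 1 + [I]/Ki = 1 + 3.57/4.19 = 1.852, the noncompetitive rate law is v = (Vmax/α)·[S] / (Km + [S]).
v = (159/1.852)×2.26 / (7.71 + 2.26) = 194.0/9.970 = 19.5 mM/s.

19.5 mM/s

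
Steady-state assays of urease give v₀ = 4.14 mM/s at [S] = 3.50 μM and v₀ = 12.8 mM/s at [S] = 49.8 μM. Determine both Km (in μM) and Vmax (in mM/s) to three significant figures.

Km = 9.35 μM; Vmax = 15.2 mM/s

From v = Vmax[S]/(Km+[S]), each point gives Vmax = v(Km+[S])/[S].
Equating: 4.14(Km+3.50)/3.50 = 12.8(Km+49.8)/49.8.
1.183·Km + 4.14 = 0.2570·Km + 12.8, so (1.183 − 0.2570)·Km = 12.8 − 4.14.
Km = 8.660/0.9258 = 9.35 μM; then Vmax = 4.14(9.35+3.50)/3.50 = 15.2 mM/s.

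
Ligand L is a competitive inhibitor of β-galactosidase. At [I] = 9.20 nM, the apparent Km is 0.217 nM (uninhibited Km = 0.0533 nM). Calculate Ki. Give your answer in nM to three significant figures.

3.00 nM

Competitive: Km,app = α·Km with α = 1 + [I]/Ki.
α = Km,app/Km = 0.217/0.0533 = 4.071.
Since α = 1 + [I]/Ki, [I]/Ki = 4.071 − 1 = 3.071 and Ki = 9.20/3.071 = 3.00 nM.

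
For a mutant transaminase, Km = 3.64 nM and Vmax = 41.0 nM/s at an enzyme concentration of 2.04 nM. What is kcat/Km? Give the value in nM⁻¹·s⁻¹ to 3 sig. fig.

kcat = Vmax/[E]total = 41.0/2.04 = 20.1 s⁻¹.
kcat/Km = 20.1/3.64 = 5.52 nM⁻¹·s⁻¹.

5.52 nM⁻¹·s⁻¹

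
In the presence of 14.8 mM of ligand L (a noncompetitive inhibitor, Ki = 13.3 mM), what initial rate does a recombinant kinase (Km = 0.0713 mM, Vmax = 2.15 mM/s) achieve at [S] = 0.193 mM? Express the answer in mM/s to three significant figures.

α = 1 + [I]/Ki = 1 + 14.8/13.3 = 2.113.
For a noncompetitive inhibitor, Vmax is reduced to Vmax/α while Km is unchanged: Km,app = 0.0713 mM, Vmax,app = 1.02 mM/s.
v = Vmax,app·[S]/(Km,app + [S]) = 1.02 × 0.193/(0.0713 + 0.193) = 0.743 mM/s.

0.743 mM/s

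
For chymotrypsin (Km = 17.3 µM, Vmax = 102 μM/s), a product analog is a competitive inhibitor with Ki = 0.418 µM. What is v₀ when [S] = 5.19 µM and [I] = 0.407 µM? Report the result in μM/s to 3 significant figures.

13.5 μM/s

With α = 1 + [I]/Ki = 1 + 0.407/0.418 = 1.974, the competitive rate law is v = Vmax[S] / (αKm + [S]).
v = 102×5.19 / (1.974×17.3 + 5.19) = 529.4/39.33 = 13.5 μM/s.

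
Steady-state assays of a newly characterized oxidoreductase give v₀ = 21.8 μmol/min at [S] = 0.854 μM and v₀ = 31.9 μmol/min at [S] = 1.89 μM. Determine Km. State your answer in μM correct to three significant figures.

In reciprocal form, 1/v = (Km/Vmax)·(1/[S]) + 1/Vmax. The two points give (1/[S], 1/v) = (1.171, 0.04587) and (0.5291, 0.03135).
Slope = (0.04587 − 0.03135)/(1.171 − 0.5291) = 0.02263; intercept = 0.04587 − 0.02263×1.171 = 0.01938.
Vmax = 1/intercept = 51.6 μmol/min; Km = slope × Vmax = 0.02263 × 51.6 = 1.17 μM.

1.17 μM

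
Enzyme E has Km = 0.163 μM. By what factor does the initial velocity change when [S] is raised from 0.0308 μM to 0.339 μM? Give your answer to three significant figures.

The fractional saturations are [S]/(Km+[S]) = 0.0308/0.1938 = 0.1589 and 0.339/0.5020 = 0.6753.
v₂/v₁ is just their ratio: 0.6753/0.1589 = 4.25.

4.25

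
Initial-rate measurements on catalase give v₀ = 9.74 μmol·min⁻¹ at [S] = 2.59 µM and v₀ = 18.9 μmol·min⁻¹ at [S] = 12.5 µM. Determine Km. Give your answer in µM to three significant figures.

4.07 µM

In reciprocal form, 1/v = (Km/Vmax)·(1/[S]) + 1/Vmax. The two points give (1/[S], 1/v) = (0.3861, 0.1027) and (0.08000, 0.05291).
Slope = (0.1027 − 0.05291)/(0.3861 − 0.08000) = 0.1626; intercept = 0.1027 − 0.1626×0.3861 = 0.03991.
Vmax = 1/intercept = 25.1 μmol·min⁻¹; Km = slope × Vmax = 0.1626 × 25.1 = 4.07 µM.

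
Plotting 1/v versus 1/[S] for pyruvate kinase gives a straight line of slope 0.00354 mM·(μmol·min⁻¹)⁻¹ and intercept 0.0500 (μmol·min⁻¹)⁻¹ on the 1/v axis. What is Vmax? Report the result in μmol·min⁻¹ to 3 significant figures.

The y-intercept of a Lineweaver–Burk plot equals 1/Vmax, so Vmax = 1/0.0500 = 20.0 μmol·min⁻¹.

20.0 μmol·min⁻¹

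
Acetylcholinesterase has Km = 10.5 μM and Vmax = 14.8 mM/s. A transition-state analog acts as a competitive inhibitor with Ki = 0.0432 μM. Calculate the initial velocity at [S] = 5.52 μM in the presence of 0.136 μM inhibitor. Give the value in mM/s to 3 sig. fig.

With α = 1 + [I]/Ki = 1 + 0.136/0.0432 = 4.148, the competitive rate law is v = Vmax[S] / (αKm + [S]).
v = 14.8×5.52 / (4.148×10.5 + 5.52) = 81.70/49.08 = 1.66 mM/s.

1.66 mM/s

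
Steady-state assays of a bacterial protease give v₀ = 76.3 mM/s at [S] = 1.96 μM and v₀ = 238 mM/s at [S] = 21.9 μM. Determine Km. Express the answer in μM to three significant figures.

In reciprocal form, 1/v = (Km/Vmax)·(1/[S]) + 1/Vmax. The two points give (1/[S], 1/v) = (0.5102, 0.01311) and (0.04566, 0.004202).
Slope = (0.01311 − 0.004202)/(0.5102 − 0.04566) = 0.01917; intercept = 0.01311 − 0.01917×0.5102 = 0.003326.
Vmax = 1/intercept = 301 mM/s; Km = slope × Vmax = 0.01917 × 301 = 5.76 μM.

5.76 μM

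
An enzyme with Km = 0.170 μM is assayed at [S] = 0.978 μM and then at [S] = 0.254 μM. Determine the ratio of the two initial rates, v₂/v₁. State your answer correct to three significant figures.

0.703

The fractional saturations are [S]/(Km+[S]) = 0.978/1.148 = 0.8519 and 0.254/0.4240 = 0.5991.
v₂/v₁ is just their ratio: 0.5991/0.8519 = 0.703.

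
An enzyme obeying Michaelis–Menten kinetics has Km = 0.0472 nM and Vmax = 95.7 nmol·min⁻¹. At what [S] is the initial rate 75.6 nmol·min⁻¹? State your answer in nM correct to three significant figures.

Rearranging v = Vmax[S]/(Km+[S]) gives [S] = Km·v/(Vmax − v).
[S] = 0.0472 × 75.6 / (95.7 − 75.6) = 3.568/20.10 = 0.178 nM.

0.178 nM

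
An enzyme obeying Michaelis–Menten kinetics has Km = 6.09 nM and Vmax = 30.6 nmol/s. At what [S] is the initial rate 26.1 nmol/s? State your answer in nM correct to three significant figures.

Rearranging v = Vmax[S]/(Km+[S]) gives [S] = Km·v/(Vmax − v).
[S] = 6.09 × 26.1 / (30.6 − 26.1) = 158.9/4.500 = 35.3 nM.

35.3 nM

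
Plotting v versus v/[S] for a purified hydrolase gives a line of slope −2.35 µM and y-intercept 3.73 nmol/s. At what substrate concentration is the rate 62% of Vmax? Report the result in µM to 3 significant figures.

3.83 µM

The Eadie–Hofstee slope gives Km = 2.35 µM (slope = −Km).
v/Vmax = [S]/(Km+[S]) = 0.62 ⇒ [S] = Km·0.62/(1−0.62) = 2.35 × 1.632 = 3.83 µM.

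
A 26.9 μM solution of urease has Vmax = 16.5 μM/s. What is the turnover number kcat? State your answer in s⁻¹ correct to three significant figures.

kcat = Vmax/[E]total = 16.5 μM/s / 26.9 μM = 0.613 s⁻¹.

0.613 s⁻¹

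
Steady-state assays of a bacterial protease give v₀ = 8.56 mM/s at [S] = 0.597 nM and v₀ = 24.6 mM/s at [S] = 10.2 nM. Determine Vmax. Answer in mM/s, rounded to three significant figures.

From v = Vmax[S]/(Km+[S]), each point gives Vmax = v(Km+[S])/[S].
Equating: 8.56(Km+0.597)/0.597 = 24.6(Km+10.2)/10.2.
14.34·Km + 8.56 = 2.412·Km + 24.6, so (14.34 − 2.412)·Km = 24.6 − 8.56.
Km = 16.04/11.93 = 1.34 nM; then Vmax = 8.56(1.34+0.597)/0.597 = 27.8 mM/s.

27.8 mM/s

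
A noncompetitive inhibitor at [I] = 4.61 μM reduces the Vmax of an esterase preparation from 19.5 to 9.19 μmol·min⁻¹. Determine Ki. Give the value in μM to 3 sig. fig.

Noncompetitive: Vmax,app = Vmax/α with α = 1 + [I]/Ki.
α = Vmax/Vmax,app = 19.5/9.19 = 2.122.
Since α = 1 + [I]/Ki, [I]/Ki = 2.122 − 1 = 1.122 and Ki = 4.61/1.122 = 4.11 μM.

4.11 μM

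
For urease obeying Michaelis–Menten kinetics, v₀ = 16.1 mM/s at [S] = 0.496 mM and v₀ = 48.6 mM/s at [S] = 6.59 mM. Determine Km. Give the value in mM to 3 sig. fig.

1.30 mM

From v = Vmax[S]/(Km+[S]), each point gives Vmax = v(Km+[S])/[S].
Equating: 16.1(Km+0.496)/0.496 = 48.6(Km+6.59)/6.59.
32.46·Km + 16.1 = 7.375·Km + 48.6, so (32.46 − 7.375)·Km = 48.6 − 16.1.
Km = 32.50/25.08 = 1.30 mM; then Vmax = 16.1(1.30+0.496)/0.496 = 58.2 mM/s.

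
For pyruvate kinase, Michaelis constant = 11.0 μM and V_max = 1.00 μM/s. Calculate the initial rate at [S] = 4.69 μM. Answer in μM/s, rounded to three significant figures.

0.299 μM/s

v = Vmax·[S]/(Km + [S]) = 1.00 × 4.69 / (11.0 + 4.69)
  = 4.690 / 15.69 = 0.299 μM/s.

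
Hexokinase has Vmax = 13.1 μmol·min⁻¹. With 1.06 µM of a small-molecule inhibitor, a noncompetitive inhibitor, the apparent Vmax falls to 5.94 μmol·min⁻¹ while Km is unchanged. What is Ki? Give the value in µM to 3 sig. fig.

0.879 µM

Noncompetitive: Vmax,app = Vmax/α with α = 1 + [I]/Ki.
α = Vmax/Vmax,app = 13.1/5.94 = 2.205.
Since α = 1 + [I]/Ki, [I]/Ki = 2.205 − 1 = 1.205 and Ki = 1.06/1.205 = 0.879 µM.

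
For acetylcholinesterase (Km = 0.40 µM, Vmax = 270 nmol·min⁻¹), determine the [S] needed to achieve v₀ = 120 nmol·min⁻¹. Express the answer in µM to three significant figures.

The required fractional saturation is v/Vmax = 120/270 = 0.4444.
Then [S]/(Km+[S]) = 0.4444 ⇒ [S] = 0.40 × 0.4444/(1 − 0.4444) = 0.320 µM.

0.320 µM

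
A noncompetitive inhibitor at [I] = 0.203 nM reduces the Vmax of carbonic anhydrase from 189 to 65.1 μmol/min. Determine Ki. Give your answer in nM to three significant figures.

Noncompetitive: Vmax,app = Vmax/α with α = 1 + [I]/Ki.
α = Vmax/Vmax,app = 189/65.1 = 2.903.
Since α = 1 + [I]/Ki, [I]/Ki = 2.903 − 1 = 1.903 and Ki = 0.203/1.903 = 0.107 nM.

0.107 nM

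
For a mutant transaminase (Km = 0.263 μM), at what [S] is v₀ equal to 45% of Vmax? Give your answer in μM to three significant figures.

v/Vmax = [S]/(Km+[S]) = 0.45, so [S] = Km·0.45/(1 − 0.45) = 0.263 × 0.8182.
[S] = 0.215 μM.

0.215 μM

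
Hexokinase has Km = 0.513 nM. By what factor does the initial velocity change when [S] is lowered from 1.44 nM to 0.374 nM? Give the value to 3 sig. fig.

Since Vmax cancels, v₂/v₁ = [S]₂(Km+[S]₁) / [S]₁(Km+[S]₂).
= 0.374×(0.513+1.44) / (1.44×(0.513+0.374)) = 0.7304/1.277 = 0.572.

0.572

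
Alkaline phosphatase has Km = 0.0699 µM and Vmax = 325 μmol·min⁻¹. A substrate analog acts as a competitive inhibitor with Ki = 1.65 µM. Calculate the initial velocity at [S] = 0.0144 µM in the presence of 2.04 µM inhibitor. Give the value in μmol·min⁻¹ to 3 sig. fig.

27.4 μmol·min⁻¹

With α = 1 + [I]/Ki = 1 + 2.04/1.65 = 2.236, the competitive rate law is v = Vmax[S] / (αKm + [S]).
v = 325×0.0144 / (2.236×0.0699 + 0.0144) = 4.680/0.1707 = 27.4 μmol·min⁻¹.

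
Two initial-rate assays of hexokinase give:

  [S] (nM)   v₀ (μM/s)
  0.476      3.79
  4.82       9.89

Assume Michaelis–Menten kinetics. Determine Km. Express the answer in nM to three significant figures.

In reciprocal form, 1/v = (Km/Vmax)·(1/[S]) + 1/Vmax. The two points give (1/[S], 1/v) = (2.101, 0.2639) and (0.2075, 0.1011).
Slope = (0.2639 − 0.1011)/(2.101 − 0.2075) = 0.08595; intercept = 0.2639 − 0.08595×2.101 = 0.08328.
Vmax = 1/intercept = 12.0 μM/s; Km = slope × Vmax = 0.08595 × 12.0 = 1.03 nM.

1.03 nM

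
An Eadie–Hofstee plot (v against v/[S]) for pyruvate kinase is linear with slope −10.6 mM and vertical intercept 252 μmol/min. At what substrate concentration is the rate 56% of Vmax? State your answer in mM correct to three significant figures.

The Eadie–Hofstee slope gives Km = 10.6 mM (slope = −Km).
v/Vmax = [S]/(Km+[S]) = 0.56 ⇒ [S] = Km·0.56/(1−0.56) = 10.6 × 1.273 = 13.5 mM.

13.5 mM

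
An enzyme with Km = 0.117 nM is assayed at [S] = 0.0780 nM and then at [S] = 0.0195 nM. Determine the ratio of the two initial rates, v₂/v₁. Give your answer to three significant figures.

0.357

The fractional saturations are [S]/(Km+[S]) = 0.0780/0.1950 = 0.4000 and 0.0195/0.1365 = 0.1429.
v₂/v₁ is just their ratio: 0.1429/0.4000 = 0.357.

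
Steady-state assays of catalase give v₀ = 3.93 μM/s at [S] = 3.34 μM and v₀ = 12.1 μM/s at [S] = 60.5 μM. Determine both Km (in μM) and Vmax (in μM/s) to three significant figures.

In reciprocal form, 1/v = (Km/Vmax)·(1/[S]) + 1/Vmax. The two points give (1/[S], 1/v) = (0.2994, 0.2545) and (0.01653, 0.08264).
Slope = (0.2545 − 0.08264)/(0.2994 − 0.01653) = 0.6074; intercept = 0.2545 − 0.6074×0.2994 = 0.07261.
Vmax = 1/intercept = 13.8 μM/s; Km = slope × Vmax = 0.6074 × 13.8 = 8.37 μM.

Km = 8.37 μM; Vmax = 13.8 μM/s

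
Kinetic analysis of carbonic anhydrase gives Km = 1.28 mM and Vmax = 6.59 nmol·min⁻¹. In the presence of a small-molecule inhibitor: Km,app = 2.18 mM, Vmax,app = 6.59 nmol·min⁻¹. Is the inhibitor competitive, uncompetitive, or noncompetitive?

competitive

Km increases (1.28 → 2.18 mM) while Vmax is unchanged — the hallmark of competitive inhibition.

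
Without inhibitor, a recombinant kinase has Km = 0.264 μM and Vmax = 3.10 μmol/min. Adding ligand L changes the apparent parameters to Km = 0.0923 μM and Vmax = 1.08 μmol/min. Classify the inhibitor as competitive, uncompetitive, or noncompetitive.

Both Km and Vmax decrease by the same factor (~2.86-fold) — characteristic of uncompetitive inhibition.

uncompetitive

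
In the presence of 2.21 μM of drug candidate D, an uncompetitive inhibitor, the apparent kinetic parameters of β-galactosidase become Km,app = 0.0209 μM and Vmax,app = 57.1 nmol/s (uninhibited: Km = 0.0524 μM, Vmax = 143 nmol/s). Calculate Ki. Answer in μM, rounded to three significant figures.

Uncompetitive: Vmax,app = Vmax/α (and Km,app = Km/α) with α = 1 + [I]/Ki.
α = Vmax/Vmax,app = 143/57.1 = 2.504.
Since α = 1 + [I]/Ki, [I]/Ki = 2.504 − 1 = 1.504 and Ki = 2.21/1.504 = 1.47 μM.

1.47 μM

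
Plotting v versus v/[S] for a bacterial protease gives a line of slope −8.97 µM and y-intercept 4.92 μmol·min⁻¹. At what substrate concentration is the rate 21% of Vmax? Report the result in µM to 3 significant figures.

The Eadie–Hofstee slope gives Km = 8.97 µM (slope = −Km).
v/Vmax = [S]/(Km+[S]) = 0.21 ⇒ [S] = Km·0.21/(1−0.21) = 8.97 × 0.2658 = 2.38 µM.

2.38 µM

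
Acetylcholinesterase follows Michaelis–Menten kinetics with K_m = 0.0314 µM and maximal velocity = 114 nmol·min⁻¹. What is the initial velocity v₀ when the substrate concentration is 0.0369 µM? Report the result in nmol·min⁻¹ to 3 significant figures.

61.6 nmol·min⁻¹

[S]/(Km+[S]) = 0.0369/0.06830 = 0.5403, the fractional saturation.
v = 0.5403 × Vmax = 0.5403 × 114 = 61.6 nmol·min⁻¹.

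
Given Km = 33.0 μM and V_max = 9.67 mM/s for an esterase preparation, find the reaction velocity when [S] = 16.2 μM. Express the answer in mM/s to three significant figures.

[S]/(Km+[S]) = 16.2/49.20 = 0.3293, the fractional saturation.
v = 0.3293 × Vmax = 0.3293 × 9.67 = 3.18 mM/s.

3.18 mM/s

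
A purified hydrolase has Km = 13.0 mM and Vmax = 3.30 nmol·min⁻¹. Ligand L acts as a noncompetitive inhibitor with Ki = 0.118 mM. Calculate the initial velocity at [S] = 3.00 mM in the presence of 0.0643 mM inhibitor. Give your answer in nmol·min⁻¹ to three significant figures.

0.401 nmol·min⁻¹

α = 1 + [I]/Ki = 1 + 0.0643/0.118 = 1.545.
For a noncompetitive inhibitor, Vmax is reduced to Vmax/α while Km is unchanged: Km,app = 13.0 mM, Vmax,app = 2.14 nmol·min⁻¹.
v = Vmax,app·[S]/(Km,app + [S]) = 2.14 × 3.00/(13.0 + 3.00) = 0.401 nmol·min⁻¹.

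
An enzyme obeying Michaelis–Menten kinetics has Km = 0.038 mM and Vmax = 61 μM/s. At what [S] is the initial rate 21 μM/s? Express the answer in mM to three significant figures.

0.0200 mM

The required fractional saturation is v/Vmax = 21/61 = 0.3443.
Then [S]/(Km+[S]) = 0.3443 ⇒ [S] = 0.038 × 0.3443/(1 − 0.3443) = 0.0200 mM.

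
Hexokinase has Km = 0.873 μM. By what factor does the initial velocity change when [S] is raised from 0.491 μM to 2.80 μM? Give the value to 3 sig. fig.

2.12

The fractional saturations are [S]/(Km+[S]) = 0.491/1.364 = 0.3600 and 2.80/3.673 = 0.7623.
v₂/v₁ is just their ratio: 0.7623/0.3600 = 2.12.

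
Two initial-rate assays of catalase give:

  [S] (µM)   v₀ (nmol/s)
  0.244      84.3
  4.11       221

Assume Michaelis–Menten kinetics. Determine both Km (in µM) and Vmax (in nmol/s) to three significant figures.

Km = 0.469 µM; Vmax = 246 nmol/s

From v = Vmax[S]/(Km+[S]), each point gives Vmax = v(Km+[S])/[S].
Equating: 84.3(Km+0.244)/0.244 = 221(Km+4.11)/4.11.
345.5·Km + 84.3 = 53.77·Km + 221, so (345.5 − 53.77)·Km = 221 − 84.3.
Km = 136.7/291.7 = 0.469 µM; then Vmax = 84.3(0.469+0.244)/0.244 = 246 nmol/s.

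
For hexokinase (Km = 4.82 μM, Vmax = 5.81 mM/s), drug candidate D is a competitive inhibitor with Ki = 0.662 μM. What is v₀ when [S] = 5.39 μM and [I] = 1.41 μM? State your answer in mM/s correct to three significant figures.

1.53 mM/s

With α = 1 + [I]/Ki = 1 + 1.41/0.662 = 3.130, the competitive rate law is v = Vmax[S] / (αKm + [S]).
v = 5.81×5.39 / (3.130×4.82 + 5.39) = 31.32/20.48 = 1.53 mM/s.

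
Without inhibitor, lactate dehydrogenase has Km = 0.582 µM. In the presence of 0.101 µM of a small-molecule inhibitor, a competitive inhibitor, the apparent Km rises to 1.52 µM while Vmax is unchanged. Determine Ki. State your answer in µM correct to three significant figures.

0.0627 µM

Competitive: Km,app = α·Km with α = 1 + [I]/Ki.
α = Km,app/Km = 1.52/0.582 = 2.612.
Since α = 1 + [I]/Ki, [I]/Ki = 2.612 − 1 = 1.612 and Ki = 0.101/1.612 = 0.0627 µM.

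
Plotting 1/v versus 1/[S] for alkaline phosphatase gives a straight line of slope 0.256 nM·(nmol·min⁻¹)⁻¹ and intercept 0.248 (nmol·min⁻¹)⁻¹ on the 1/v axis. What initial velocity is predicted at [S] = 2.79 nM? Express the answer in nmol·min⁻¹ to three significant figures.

2.94 nmol·min⁻¹

The y-intercept is 1/Vmax, so Vmax = 1/0.248 = 4.03 nmol·min⁻¹.
The slope is Km/Vmax, so Km = 0.256 × 4.03 = 1.03 nM.
Then v = 4.03 × 2.79/(1.03 + 2.79) = 2.94 nmol·min⁻¹.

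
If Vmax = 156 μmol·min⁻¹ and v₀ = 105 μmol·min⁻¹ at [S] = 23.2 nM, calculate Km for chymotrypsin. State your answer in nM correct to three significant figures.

v/Vmax = 105/156 = 0.6731 = [S]/(Km+[S]).
So Km + [S] = [S]/0.6731 = 34.47 nM, giving Km = 34.47 − 23.2 = 11.3 nM.

11.3 nM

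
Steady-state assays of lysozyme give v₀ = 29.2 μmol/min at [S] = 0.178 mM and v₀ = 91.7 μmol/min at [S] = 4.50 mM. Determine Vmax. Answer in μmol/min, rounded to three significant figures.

From v = Vmax[S]/(Km+[S]), each point gives Vmax = v(Km+[S])/[S].
Equating: 29.2(Km+0.178)/0.178 = 91.7(Km+4.50)/4.50.
164.0·Km + 29.2 = 20.38·Km + 91.7, so (164.0 − 20.38)·Km = 91.7 − 29.2.
Km = 62.50/143.7 = 0.435 mM; then Vmax = 29.2(0.435+0.178)/0.178 = 101 μmol/min.

101 μmol/min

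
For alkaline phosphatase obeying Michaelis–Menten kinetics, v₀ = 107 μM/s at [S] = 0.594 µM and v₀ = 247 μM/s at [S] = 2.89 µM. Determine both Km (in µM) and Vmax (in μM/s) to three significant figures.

Km = 1.48 µM; Vmax = 373 μM/s

From v = Vmax[S]/(Km+[S]), each point gives Vmax = v(Km+[S])/[S].
Equating: 107(Km+0.594)/0.594 = 247(Km+2.89)/2.89.
180.1·Km + 107 = 85.47·Km + 247, so (180.1 − 85.47)·Km = 247 − 107.
Km = 140.0/94.67 = 1.48 µM; then Vmax = 107(1.48+0.594)/0.594 = 373 μM/s.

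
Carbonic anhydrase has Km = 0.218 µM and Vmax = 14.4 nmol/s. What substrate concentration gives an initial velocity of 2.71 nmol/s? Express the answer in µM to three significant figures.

0.0505 µM

Rearranging v = Vmax[S]/(Km+[S]) gives [S] = Km·v/(Vmax − v).
[S] = 0.218 × 2.71 / (14.4 − 2.71) = 0.5908/11.69 = 0.0505 µM.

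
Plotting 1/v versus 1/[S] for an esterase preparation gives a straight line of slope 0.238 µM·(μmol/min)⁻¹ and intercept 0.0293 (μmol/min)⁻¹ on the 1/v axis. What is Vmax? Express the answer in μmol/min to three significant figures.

34.1 μmol/min

The y-intercept of a Lineweaver–Burk plot equals 1/Vmax, so Vmax = 1/0.0293 = 34.1 μmol/min.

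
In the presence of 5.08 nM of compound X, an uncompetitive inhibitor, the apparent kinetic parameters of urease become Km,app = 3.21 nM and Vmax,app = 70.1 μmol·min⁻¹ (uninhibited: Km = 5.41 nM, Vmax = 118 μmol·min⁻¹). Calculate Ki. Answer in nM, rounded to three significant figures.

Uncompetitive: Vmax,app = Vmax/α (and Km,app = Km/α) with α = 1 + [I]/Ki.
α = Vmax/Vmax,app = 118/70.1 = 1.683.
Ki = [I]/(α − 1) = 5.08/0.6833 = 7.43 nM.

7.43 nM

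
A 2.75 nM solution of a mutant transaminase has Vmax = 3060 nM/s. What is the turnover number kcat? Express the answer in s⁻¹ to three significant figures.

kcat = Vmax/[E]total = 3060 nM/s / 2.75 nM = 1110 s⁻¹.

1110 s⁻¹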